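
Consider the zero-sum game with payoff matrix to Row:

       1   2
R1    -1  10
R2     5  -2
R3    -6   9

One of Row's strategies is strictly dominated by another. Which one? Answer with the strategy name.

R1 gives a strictly higher payoff than R3 against every column: -1 > -6, 10 > 9.
So R3 is strictly dominated and Row never plays it.

R3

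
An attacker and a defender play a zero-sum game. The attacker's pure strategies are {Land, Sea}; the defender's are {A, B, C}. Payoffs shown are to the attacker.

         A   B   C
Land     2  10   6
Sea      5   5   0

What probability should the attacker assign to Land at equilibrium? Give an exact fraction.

5/9

Row minima: Land → 2, Sea → 0; maximin = 2.
Column maxima: A → 5, B → 10, C → 6; minimax = 5.
2 ≠ 5, so there is no saddle point; optimal play is mixed.
B is strictly dominated by C (it gives the attacker strictly more in every row), so the defender never plays it.
On the remaining 2×2 (Land, Sea vs A, C):
Let the attacker play Land with probability p. Expected payoff against A: 2p + 5(1−p) = −3p + 5; against C: 6p + 0(1−p) = 6p.
Setting these equal: −3p + 5 = 6p ⇒ −9p = -5 ⇒ p = 5/9, and the value is (-3)·(5/9) + 5 = 10/3.
For the defender: with q = P(A), equating Land's and Sea's payoffs gives −4q + 6 = 5q ⇒ q = 2/3.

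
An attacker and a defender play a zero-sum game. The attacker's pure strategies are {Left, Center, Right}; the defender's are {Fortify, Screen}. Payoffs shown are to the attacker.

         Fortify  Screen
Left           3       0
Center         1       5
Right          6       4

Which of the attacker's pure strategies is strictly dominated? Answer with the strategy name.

Right gives a strictly higher payoff than Left against every column: 6 > 3, 4 > 0.
So Left is strictly dominated and the attacker never plays it.

Left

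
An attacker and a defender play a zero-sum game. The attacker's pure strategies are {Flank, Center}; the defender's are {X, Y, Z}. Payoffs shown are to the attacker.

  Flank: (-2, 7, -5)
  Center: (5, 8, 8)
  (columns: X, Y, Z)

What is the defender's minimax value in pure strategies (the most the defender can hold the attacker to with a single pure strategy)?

Column maxima: X → 5, Y → 8, Z → 8.
The smallest of these is 5.

5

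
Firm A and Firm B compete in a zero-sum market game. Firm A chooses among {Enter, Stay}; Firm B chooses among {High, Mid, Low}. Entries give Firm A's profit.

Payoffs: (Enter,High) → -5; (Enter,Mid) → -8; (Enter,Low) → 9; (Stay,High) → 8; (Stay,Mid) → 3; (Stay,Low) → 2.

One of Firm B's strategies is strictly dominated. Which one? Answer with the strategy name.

High

Mid holds Firm A's payoff strictly below High in every row: -8 < -5, 3 < 8.
So High is strictly dominated for Firm B.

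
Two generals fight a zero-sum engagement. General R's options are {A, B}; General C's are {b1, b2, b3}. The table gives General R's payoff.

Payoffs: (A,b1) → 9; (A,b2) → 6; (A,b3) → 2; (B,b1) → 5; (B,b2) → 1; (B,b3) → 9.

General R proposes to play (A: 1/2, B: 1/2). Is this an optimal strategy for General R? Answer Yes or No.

Against b1 this mix gives (1/2)·9 + (1/2)·5 = 7.
Against b2 this mix gives (1/2)·6 + (1/2)·1 = 7/2.
Against b3 this mix gives (1/2)·2 + (1/2)·9 = 11/2.
General C will play b2, holding General R to 7/2. Shifting weight toward the row that does better against b2 would raise this floor (the equalizing mix achieves 13/3 against both b2 and b3), so the proposed strategy is not optimal.

No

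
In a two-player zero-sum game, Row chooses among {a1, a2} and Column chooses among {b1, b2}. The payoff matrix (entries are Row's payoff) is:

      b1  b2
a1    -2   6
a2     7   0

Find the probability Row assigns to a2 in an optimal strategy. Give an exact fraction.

8/15

Row minima: a1 → -2, a2 → 0; maximin = 0.
Column maxima: b1 → 7, b2 → 6; minimax = 6.
0 ≠ 6, so there is no saddle point; optimal play is mixed.
Let Row play a1 with probability p. Expected payoff against b1: (-2)p + 7(1−p) = −9p + 7; against b2: 6p + 0(1−p) = 6p.
Setting these equal: −9p + 7 = 6p ⇒ −15p = -7 ⇒ p = 7/15, and the value is (-9)·(7/15) + 7 = 14/5.
For Column: with q = P(b1), equating a1's and a2's payoffs gives −8q + 6 = 7q ⇒ q = 2/5.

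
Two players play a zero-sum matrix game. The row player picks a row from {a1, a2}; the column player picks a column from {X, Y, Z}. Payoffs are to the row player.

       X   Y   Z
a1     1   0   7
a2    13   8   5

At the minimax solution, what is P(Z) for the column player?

4/5

Row minima: a1 → 0, a2 → 5; maximin = 5.
Column maxima: X → 13, Y → 8, Z → 7; minimax = 7.
5 ≠ 7, so there is no saddle point; optimal play is mixed.
X is strictly dominated by Y (it gives the row player strictly more in every row), so the column player never plays it.
On the remaining 2×2 (a1, a2 vs Y, Z):
Let the row player play a1 with probability p. Expected payoff against Y: 0p + 8(1−p) = −8p + 8; against Z: 7p + 5(1−p) = 2p + 5.
Setting these equal: −8p + 8 = 2p + 5 ⇒ −10p = -3 ⇒ p = 3/10, and the value is (-8)·(3/10) + 8 = 28/5.
For the column player: with q = P(Y), equating a1's and a2's payoffs gives −7q + 7 = 3q + 5 ⇒ q = 1/5.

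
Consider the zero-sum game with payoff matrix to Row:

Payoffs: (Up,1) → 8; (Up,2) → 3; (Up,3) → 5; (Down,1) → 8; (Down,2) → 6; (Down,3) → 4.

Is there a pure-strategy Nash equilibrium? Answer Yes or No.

No

Row minima: Up → 3, Down → 4; maximin = 4.
Column maxima: 1 → 8, 2 → 6, 3 → 5; minimax = 5.
4 ≠ 5, so no pure-strategy equilibrium exists.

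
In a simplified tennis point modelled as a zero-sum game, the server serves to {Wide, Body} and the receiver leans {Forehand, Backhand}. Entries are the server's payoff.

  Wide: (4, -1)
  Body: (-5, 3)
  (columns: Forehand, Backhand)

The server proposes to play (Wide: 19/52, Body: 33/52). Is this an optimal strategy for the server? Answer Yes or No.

No

Against Forehand this mix gives (19/52)·4 + (33/52)·(-5) = -89/52.
Against Backhand this mix gives (19/52)·(-1) + (33/52)·3 = 20/13.
The receiver will play Forehand, holding the server to -89/52. Shifting weight toward the row that does better against Forehand would raise this floor (the equalizing mix achieves 7/13 against both Forehand and Backhand), so the proposed strategy is not optimal.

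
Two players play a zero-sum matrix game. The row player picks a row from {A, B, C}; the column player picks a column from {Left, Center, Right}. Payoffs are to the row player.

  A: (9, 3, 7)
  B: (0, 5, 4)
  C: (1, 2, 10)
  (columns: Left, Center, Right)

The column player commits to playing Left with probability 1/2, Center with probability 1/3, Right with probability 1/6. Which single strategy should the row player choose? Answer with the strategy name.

A

Expected payoff of A: (1/2)·9 + (1/3)·3 + (1/6)·7 = 20/3.
Expected payoff of B: (1/2)·0 + (1/3)·5 + (1/6)·4 = 7/3.
Expected payoff of C: (1/2)·1 + (1/3)·2 + (1/6)·10 = 17/6.
The largest is 20/3, so the row player's best response is A.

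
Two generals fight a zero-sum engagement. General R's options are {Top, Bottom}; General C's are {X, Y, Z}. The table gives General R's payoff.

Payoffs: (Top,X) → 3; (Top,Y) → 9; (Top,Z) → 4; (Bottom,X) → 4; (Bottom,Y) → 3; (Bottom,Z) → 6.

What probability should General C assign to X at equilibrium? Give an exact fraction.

Row minima: Top → 3, Bottom → 3; maximin = 3.
Column maxima: X → 4, Y → 9, Z → 6; minimax = 4.
3 ≠ 4, so there is no saddle point; optimal play is mixed.
Z is strictly dominated by X (it gives General R strictly more in every row), so General C never plays it.
On the remaining 2×2 (Top, Bottom vs X, Y):
Let General R play Top with probability p. Expected payoff against X: 3p + 4(1−p) = −p + 4; against Y: 9p + 3(1−p) = 6p + 3.
Setting these equal: −p + 4 = 6p + 3 ⇒ −7p = -1 ⇒ p = 1/7, and the value is (-1)·(1/7) + 4 = 27/7.
For General C: with q = P(X), equating Top's and Bottom's payoffs gives −6q + 9 = q + 3 ⇒ q = 6/7.

6/7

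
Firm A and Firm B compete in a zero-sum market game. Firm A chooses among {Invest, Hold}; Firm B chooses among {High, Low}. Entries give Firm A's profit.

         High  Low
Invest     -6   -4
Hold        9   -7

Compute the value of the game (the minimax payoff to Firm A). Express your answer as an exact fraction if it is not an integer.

Row minima: Invest → -6, Hold → -7; maximin = -6.
Column maxima: High → 9, Low → -4; minimax = -4.
-6 ≠ -4, so there is no saddle point; optimal play is mixed.
Let Firm A play Invest with probability p. Expected payoff against High: (-6)p + 9(1−p) = −15p + 9; against Low: (-4)p + (-7)(1−p) = 3p − 7.
Setting these equal: −15p + 9 = 3p − 7 ⇒ −18p = -16 ⇒ p = 8/9, and the value is (-15)·(8/9) + 9 = -13/3.
For Firm B: with q = P(High), equating Invest's and Hold's payoffs gives −2q − 4 = 16q − 7 ⇒ q = 1/6.

-13/3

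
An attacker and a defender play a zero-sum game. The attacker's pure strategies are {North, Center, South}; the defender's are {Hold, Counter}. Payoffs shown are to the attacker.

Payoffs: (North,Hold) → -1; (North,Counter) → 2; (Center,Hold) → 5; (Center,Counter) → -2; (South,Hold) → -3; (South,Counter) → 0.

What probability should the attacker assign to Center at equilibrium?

Row minima: North → -1, Center → -2, South → -3; maximin = -1.
Column maxima: Hold → 5, Counter → 2; minimax = 2.
-1 ≠ 2, so there is no saddle point; optimal play is mixed.
South is strictly dominated by North, so the attacker never plays it.
On the remaining 2×2 (North, Center vs Hold, Counter):
Let the attacker play North with probability p. Expected payoff against Hold: (-1)p + 5(1−p) = −6p + 5; against Counter: 2p + (-2)(1−p) = 4p − 2.
Setting these equal: −6p + 5 = 4p − 2 ⇒ −10p = -7 ⇒ p = 7/10, and the value is (-6)·(7/10) + 5 = 4/5.
For the defender: with q = P(Hold), equating North's and Center's payoffs gives −3q + 2 = 7q − 2 ⇒ q = 2/5.

3/10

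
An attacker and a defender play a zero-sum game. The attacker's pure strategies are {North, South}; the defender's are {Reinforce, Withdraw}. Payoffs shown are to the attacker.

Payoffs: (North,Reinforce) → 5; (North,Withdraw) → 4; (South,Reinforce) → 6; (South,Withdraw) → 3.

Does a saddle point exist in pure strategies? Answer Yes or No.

Row minima: North → 4, South → 3; maximin = 4.
Column maxima: Reinforce → 6, Withdraw → 4; minimax = 4.
maximin = minimax = 4, so a saddle point exists.

Yes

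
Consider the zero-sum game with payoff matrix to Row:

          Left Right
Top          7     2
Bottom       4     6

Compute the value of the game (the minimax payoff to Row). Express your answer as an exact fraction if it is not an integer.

Row minima: Top → 2, Bottom → 4; maximin = 4.
Column maxima: Left → 7, Right → 6; minimax = 6.
4 ≠ 6, so there is no saddle point; optimal play is mixed.
Let Row play Top with probability p. Expected payoff against Left: 7p + 4(1−p) = 3p + 4; against Right: 2p + 6(1−p) = −4p + 6.
Setting these equal: 3p + 4 = −4p + 6 ⇒ 7p = 2 ⇒ p = 2/7, and the value is (3)·(2/7) + 4 = 34/7.
For Column: with q = P(Left), equating Top's and Bottom's payoffs gives 5q + 2 = −2q + 6 ⇒ q = 4/7.

34/7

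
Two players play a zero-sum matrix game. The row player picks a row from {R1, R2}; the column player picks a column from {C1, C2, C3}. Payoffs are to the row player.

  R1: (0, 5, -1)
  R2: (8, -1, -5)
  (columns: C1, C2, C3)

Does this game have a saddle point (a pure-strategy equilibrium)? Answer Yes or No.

Row minima: R1 → -1, R2 → -5; maximin = -1.
Column maxima: C1 → 8, C2 → 5, C3 → -1; minimax = -1.
maximin = minimax = -1, so a saddle point exists.

Yes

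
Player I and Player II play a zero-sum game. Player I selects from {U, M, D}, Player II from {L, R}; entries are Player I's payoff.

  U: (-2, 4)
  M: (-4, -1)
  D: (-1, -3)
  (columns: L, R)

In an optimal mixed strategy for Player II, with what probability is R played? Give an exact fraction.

Row minima: U → -2, M → -4, D → -3; maximin = -2.
Column maxima: L → -1, R → 4; minimax = -1.
-2 ≠ -1, so there is no saddle point; optimal play is mixed.
M is strictly dominated by U, so Player I never plays it.
On the remaining 2×2 (U, D vs L, R):
Let Player I play U with probability p. Expected payoff against L: (-2)p + (-1)(1−p) = −p − 1; against R: 4p + (-3)(1−p) = 7p − 3.
Setting these equal: −p − 1 = 7p − 3 ⇒ −8p = -2 ⇒ p = 1/4, and the value is (-1)·(1/4) − 1 = -5/4.
For Player II: with q = P(L), equating U's and D's payoffs gives −6q + 4 = 2q − 3 ⇒ q = 7/8.

1/8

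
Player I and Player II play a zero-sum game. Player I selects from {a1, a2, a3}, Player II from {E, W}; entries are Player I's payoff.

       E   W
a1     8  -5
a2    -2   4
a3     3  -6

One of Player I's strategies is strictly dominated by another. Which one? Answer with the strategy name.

a1 gives a strictly higher payoff than a3 against every column: 8 > 3, -5 > -6.
So a3 is strictly dominated and Player I never plays it.

a3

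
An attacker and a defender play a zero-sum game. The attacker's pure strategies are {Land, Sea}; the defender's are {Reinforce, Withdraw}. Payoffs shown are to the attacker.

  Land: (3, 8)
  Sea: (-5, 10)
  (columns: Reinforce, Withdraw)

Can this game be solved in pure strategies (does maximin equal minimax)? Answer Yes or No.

Row minima: Land → 3, Sea → -5; maximin = 3.
Column maxima: Reinforce → 3, Withdraw → 10; minimax = 3.
maximin = minimax = 3, so a saddle point exists.

Yes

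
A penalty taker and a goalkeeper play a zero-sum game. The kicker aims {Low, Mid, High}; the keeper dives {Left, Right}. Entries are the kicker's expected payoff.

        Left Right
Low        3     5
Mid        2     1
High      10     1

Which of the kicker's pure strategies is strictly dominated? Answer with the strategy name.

Low gives a strictly higher payoff than Mid against every column: 3 > 2, 5 > 1.
So Mid is strictly dominated and the kicker never plays it.

Mid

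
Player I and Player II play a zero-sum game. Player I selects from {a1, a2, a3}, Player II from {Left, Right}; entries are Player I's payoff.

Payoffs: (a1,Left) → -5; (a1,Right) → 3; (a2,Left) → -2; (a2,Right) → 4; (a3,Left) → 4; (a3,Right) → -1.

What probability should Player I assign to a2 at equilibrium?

Row minima: a1 → -5, a2 → -2, a3 → -1; maximin = -1.
Column maxima: Left → 4, Right → 4; minimax = 4.
-1 ≠ 4, so there is no saddle point; optimal play is mixed.
a1 is strictly dominated by a2, so Player I never plays it.
On the remaining 2×2 (a2, a3 vs Left, Right):
Let Player I play a2 with probability p. Expected payoff against Left: (-2)p + 4(1−p) = −6p + 4; against Right: 4p + (-1)(1−p) = 5p − 1.
Setting these equal: −6p + 4 = 5p − 1 ⇒ −11p = -5 ⇒ p = 5/11, and the value is (-6)·(5/11) + 4 = 14/11.
For Player II: with q = P(Left), equating a2's and a3's payoffs gives −6q + 4 = 5q − 1 ⇒ q = 5/11.

5/11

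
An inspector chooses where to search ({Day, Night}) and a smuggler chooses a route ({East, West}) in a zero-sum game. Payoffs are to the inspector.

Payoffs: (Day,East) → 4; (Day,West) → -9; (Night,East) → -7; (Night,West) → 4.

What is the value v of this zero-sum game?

-47/24

Row minima: Day → -9, Night → -7; maximin = -7.
Column maxima: East → 4, West → 4; minimax = 4.
-7 ≠ 4, so there is no saddle point; optimal play is mixed.
Let the inspector play Day with probability p. Expected payoff against East: 4p + (-7)(1−p) = 11p − 7; against West: (-9)p + 4(1−p) = −13p + 4.
Setting these equal: 11p − 7 = −13p + 4 ⇒ 24p = 11 ⇒ p = 11/24, and the value is (11)·(11/24) − 7 = -47/24.
For the smuggler: with q = P(East), equating Day's and Night's payoffs gives 13q − 9 = −11q + 4 ⇒ q = 13/24.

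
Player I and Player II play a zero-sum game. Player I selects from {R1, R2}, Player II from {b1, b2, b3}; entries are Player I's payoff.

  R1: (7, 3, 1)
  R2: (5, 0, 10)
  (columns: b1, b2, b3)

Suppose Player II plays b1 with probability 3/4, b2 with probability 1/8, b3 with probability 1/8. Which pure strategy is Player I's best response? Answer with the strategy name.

Expected payoff of R1: (3/4)·7 + (1/8)·3 + (1/8)·1 = 23/4.
Expected payoff of R2: (3/4)·5 + (1/8)·0 + (1/8)·10 = 5.
The largest is 23/4, so Player I's best response is R1.

R1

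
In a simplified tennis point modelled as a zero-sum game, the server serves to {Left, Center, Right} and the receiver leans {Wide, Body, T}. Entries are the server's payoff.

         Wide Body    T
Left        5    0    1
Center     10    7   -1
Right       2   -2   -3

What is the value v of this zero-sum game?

7/9

Row minima: Left → 0, Center → -1, Right → -3; maximin = 0.
Column maxima: Wide → 10, Body → 7, T → 1; minimax = 1.
0 ≠ 1, so there is no saddle point; optimal play is mixed.
Right is strictly dominated by Left, so the server never plays it.
Wide is strictly dominated by Body (it gives the server strictly more in every row), so the receiver never plays it.
On the remaining 2×2 (Left, Center vs Body, T):
Let the server play Left with probability p. Expected payoff against Body: 0p + 7(1−p) = −7p + 7; against T: 1p + (-1)(1−p) = 2p − 1.
Setting these equal: −7p + 7 = 2p − 1 ⇒ −9p = -8 ⇒ p = 8/9, and the value is (-7)·(8/9) + 7 = 7/9.
For the receiver: with q = P(Body), equating Left's and Center's payoffs gives −q + 1 = 8q − 1 ⇒ q = 2/9.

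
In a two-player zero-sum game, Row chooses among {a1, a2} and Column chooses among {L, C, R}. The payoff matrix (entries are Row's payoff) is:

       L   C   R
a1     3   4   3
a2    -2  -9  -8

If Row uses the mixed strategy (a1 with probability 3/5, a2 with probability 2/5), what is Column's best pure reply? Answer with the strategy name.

R

If Column plays L, Row's expected payoff is (3/5)·3 + (2/5)·(-2) = 1.
If Column plays C, Row's expected payoff is (3/5)·4 + (2/5)·(-9) = -6/5.
If Column plays R, Row's expected payoff is (3/5)·3 + (2/5)·(-8) = -7/5.
Column minimizes Row's payoff; the smallest is -7/5, so the best response is R.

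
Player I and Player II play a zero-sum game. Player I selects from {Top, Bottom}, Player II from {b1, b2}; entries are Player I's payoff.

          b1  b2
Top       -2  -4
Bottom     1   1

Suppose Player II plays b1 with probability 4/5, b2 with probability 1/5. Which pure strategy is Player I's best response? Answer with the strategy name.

Expected payoff of Top: (4/5)·(-2) + (1/5)·(-4) = -12/5.
Expected payoff of Bottom: (4/5)·1 + (1/5)·1 = 1.
The largest is 1, so Player I's best response is Bottom.

Bottom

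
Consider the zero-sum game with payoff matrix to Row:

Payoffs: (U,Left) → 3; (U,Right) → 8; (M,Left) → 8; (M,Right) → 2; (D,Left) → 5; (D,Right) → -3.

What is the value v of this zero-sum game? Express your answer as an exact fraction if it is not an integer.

Row minima: U → 3, M → 2, D → -3; maximin = 3.
Column maxima: Left → 8, Right → 8; minimax = 8.
3 ≠ 8, so there is no saddle point; optimal play is mixed.
D is strictly dominated by M, so Row never plays it.
On the remaining 2×2 (U, M vs Left, Right):
Let Row play U with probability p. Expected payoff against Left: 3p + 8(1−p) = −5p + 8; against Right: 8p + 2(1−p) = 6p + 2.
Setting these equal: −5p + 8 = 6p + 2 ⇒ −11p = -6 ⇒ p = 6/11, and the value is (-5)·(6/11) + 8 = 58/11.
For Column: with q = P(Left), equating U's and M's payoffs gives −5q + 8 = 6q + 2 ⇒ q = 6/11.

58/11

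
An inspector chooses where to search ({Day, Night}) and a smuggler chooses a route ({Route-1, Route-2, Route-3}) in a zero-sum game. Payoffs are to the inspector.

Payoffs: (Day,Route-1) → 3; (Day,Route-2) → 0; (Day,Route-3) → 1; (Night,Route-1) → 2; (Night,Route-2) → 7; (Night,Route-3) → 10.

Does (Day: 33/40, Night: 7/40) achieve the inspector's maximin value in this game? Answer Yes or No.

No

Against Route-1 this mix gives (33/40)·3 + (7/40)·2 = 113/40.
Against Route-2 this mix gives (33/40)·0 + (7/40)·7 = 49/40.
Against Route-3 this mix gives (33/40)·1 + (7/40)·10 = 103/40.
The smuggler will play Route-2, holding the inspector to 49/40. Shifting weight toward the row that does better against Route-2 would raise this floor (the equalizing mix achieves 21/8 against both Route-2 and Route-1), so the proposed strategy is not optimal.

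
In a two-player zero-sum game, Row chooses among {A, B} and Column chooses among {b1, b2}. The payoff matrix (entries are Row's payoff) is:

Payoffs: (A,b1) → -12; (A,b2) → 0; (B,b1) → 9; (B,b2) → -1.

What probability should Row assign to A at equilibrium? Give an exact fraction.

Row minima: A → -12, B → -1; maximin = -1.
Column maxima: b1 → 9, b2 → 0; minimax = 0.
-1 ≠ 0, so there is no saddle point; optimal play is mixed.
Let Row play A with probability p. Expected payoff against b1: (-12)p + 9(1−p) = −21p + 9; against b2: 0p + (-1)(1−p) = p − 1.
Setting these equal: −21p + 9 = p − 1 ⇒ −22p = -10 ⇒ p = 5/11, and the value is (-21)·(5/11) + 9 = -6/11.
For Column: with q = P(b1), equating A's and B's payoffs gives −12q = 10q − 1 ⇒ q = 1/22.

5/11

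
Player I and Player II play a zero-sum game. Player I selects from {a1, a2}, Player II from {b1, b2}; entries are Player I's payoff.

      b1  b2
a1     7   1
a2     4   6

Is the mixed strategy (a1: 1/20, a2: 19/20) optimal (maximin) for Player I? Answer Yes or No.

Against b1 this mix gives (1/20)·7 + (19/20)·4 = 83/20.
Against b2 this mix gives (1/20)·1 + (19/20)·6 = 23/4.
Player II will play b1, holding Player I to 83/20. Shifting weight toward the row that does better against b1 would raise this floor (the equalizing mix achieves 19/4 against both b1 and b2), so the proposed strategy is not optimal.

No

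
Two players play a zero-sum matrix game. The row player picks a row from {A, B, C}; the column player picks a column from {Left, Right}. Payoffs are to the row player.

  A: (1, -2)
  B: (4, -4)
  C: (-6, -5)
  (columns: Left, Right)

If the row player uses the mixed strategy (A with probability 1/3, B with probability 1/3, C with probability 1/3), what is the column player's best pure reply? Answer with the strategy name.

If the column player plays Left, the row player's expected payoff is (1/3)·1 + (1/3)·4 + (1/3)·(-6) = -1/3.
If the column player plays Right, the row player's expected payoff is (1/3)·(-2) + (1/3)·(-4) + (1/3)·(-5) = -11/3.
The column player minimizes the row player's payoff; the smallest is -11/3, so the best response is Right.

Right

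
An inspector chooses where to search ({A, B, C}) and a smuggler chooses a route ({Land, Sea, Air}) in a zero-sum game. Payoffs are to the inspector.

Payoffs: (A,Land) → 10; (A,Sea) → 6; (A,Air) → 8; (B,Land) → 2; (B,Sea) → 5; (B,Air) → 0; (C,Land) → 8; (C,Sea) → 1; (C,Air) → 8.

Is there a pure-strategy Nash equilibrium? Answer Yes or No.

Row minima: A → 6, B → 0, C → 1; maximin = 6.
Column maxima: Land → 10, Sea → 6, Air → 8; minimax = 6.
maximin = minimax = 6, so a saddle point exists.

Yes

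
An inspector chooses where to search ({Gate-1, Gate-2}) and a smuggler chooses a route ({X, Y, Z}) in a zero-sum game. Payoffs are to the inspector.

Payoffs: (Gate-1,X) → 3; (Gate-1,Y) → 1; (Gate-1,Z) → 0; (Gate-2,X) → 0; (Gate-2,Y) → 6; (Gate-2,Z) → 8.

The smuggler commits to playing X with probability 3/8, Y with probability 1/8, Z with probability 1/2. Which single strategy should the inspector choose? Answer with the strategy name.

Expected payoff of Gate-1: (3/8)·3 + (1/8)·1 + (1/2)·0 = 5/4.
Expected payoff of Gate-2: (3/8)·0 + (1/8)·6 + (1/2)·8 = 19/4.
The largest is 19/4, so the inspector's best response is Gate-2.

Gate-2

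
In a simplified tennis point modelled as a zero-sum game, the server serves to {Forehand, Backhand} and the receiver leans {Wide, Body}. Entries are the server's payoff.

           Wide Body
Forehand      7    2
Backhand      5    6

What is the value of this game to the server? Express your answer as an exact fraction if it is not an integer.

16/3

Row minima: Forehand → 2, Backhand → 5; maximin = 5.
Column maxima: Wide → 7, Body → 6; minimax = 6.
5 ≠ 6, so there is no saddle point; optimal play is mixed.
Let the server play Forehand with probability p. Expected payoff against Wide: 7p + 5(1−p) = 2p + 5; against Body: 2p + 6(1−p) = −4p + 6.
Setting these equal: 2p + 5 = −4p + 6 ⇒ 6p = 1 ⇒ p = 1/6, and the value is (2)·(1/6) + 5 = 16/3.
For the receiver: with q = P(Wide), equating Forehand's and Backhand's payoffs gives 5q + 2 = −q + 6 ⇒ q = 2/3.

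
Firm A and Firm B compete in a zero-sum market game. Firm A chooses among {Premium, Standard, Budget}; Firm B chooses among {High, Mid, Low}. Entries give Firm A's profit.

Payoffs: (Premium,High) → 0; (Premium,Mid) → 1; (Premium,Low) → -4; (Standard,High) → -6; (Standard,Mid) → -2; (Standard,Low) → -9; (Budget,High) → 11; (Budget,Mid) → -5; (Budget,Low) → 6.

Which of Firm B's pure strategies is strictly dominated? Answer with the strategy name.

High

Low holds Firm A's payoff strictly below High in every row: -4 < 0, -9 < -6, 6 < 11.
So High is strictly dominated for Firm B.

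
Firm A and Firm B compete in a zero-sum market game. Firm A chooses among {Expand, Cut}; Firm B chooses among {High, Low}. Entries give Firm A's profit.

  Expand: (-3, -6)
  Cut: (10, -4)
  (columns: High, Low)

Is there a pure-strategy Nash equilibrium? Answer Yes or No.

Yes

Row minima: Expand → -6, Cut → -4; maximin = -4.
Column maxima: High → 10, Low → -4; minimax = -4.
maximin = minimax = -4, so a saddle point exists.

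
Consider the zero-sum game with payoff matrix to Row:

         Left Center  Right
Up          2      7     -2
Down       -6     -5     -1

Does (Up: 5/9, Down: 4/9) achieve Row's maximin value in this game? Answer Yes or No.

Yes

Against Left this mix gives (5/9)·2 + (4/9)·(-6) = -14/9.
Against Center this mix gives (5/9)·7 + (4/9)·(-5) = 5/3.
Against Right this mix gives (5/9)·(-2) + (4/9)·(-1) = -14/9.
All of Column's active replies (Left, Right) yield -14/9, and no column does worse for Row. The mix makes Column indifferent and guarantees -14/9, so it is optimal.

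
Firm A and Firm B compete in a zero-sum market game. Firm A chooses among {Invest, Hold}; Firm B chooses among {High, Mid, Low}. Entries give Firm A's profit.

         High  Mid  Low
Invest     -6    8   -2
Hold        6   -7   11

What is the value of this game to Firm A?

2/9

Row minima: Invest → -6, Hold → -7; maximin = -6.
Column maxima: High → 6, Mid → 8, Low → 11; minimax = 6.
-6 ≠ 6, so there is no saddle point; optimal play is mixed.
Low is strictly dominated by High (it gives Firm A strictly more in every row), so Firm B never plays it.
On the remaining 2×2 (Invest, Hold vs High, Mid):
Let Firm A play Invest with probability p. Expected payoff against High: (-6)p + 6(1−p) = −12p + 6; against Mid: 8p + (-7)(1−p) = 15p − 7.
Setting these equal: −12p + 6 = 15p − 7 ⇒ −27p = -13 ⇒ p = 13/27, and the value is (-12)·(13/27) + 6 = 2/9.
For Firm B: with q = P(High), equating Invest's and Hold's payoffs gives −14q + 8 = 13q − 7 ⇒ q = 5/9.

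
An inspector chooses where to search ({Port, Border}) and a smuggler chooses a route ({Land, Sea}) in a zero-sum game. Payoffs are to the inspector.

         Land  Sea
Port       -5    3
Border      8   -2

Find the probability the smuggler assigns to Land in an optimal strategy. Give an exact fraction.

Row minima: Port → -5, Border → -2; maximin = -2.
Column maxima: Land → 8, Sea → 3; minimax = 3.
-2 ≠ 3, so there is no saddle point; optimal play is mixed.
Let the inspector play Port with probability p. Expected payoff against Land: (-5)p + 8(1−p) = −13p + 8; against Sea: 3p + (-2)(1−p) = 5p − 2.
Setting these equal: −13p + 8 = 5p − 2 ⇒ −18p = -10 ⇒ p = 5/9, and the value is (-13)·(5/9) + 8 = 7/9.
For the smuggler: with q = P(Land), equating Port's and Border's payoffs gives −8q + 3 = 10q − 2 ⇒ q = 5/18.

5/18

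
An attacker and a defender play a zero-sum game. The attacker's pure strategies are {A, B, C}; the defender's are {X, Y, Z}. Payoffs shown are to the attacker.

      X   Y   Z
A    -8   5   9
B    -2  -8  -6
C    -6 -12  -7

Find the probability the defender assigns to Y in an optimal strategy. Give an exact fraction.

6/19

Row minima: A → -8, B → -8, C → -12; maximin = -8.
Column maxima: X → -2, Y → 5, Z → 9; minimax = -2.
-8 ≠ -2, so there is no saddle point; optimal play is mixed.
C is strictly dominated by B, so the attacker never plays it.
Z is strictly dominated by Y (it gives the attacker strictly more in every row), so the defender never plays it.
On the remaining 2×2 (A, B vs X, Y):
Let the attacker play A with probability p. Expected payoff against X: (-8)p + (-2)(1−p) = −6p − 2; against Y: 5p + (-8)(1−p) = 13p − 8.
Setting these equal: −6p − 2 = 13p − 8 ⇒ −19p = -6 ⇒ p = 6/19, and the value is (-6)·(6/19) − 2 = -74/19.
For the defender: with q = P(X), equating A's and B's payoffs gives −13q + 5 = 6q − 8 ⇒ q = 13/19.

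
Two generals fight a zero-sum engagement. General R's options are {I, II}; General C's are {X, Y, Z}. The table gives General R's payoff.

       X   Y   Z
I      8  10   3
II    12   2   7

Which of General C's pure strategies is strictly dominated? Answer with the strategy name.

Z holds General R's payoff strictly below X in every row: 3 < 8, 7 < 12.
So X is strictly dominated for General C.

X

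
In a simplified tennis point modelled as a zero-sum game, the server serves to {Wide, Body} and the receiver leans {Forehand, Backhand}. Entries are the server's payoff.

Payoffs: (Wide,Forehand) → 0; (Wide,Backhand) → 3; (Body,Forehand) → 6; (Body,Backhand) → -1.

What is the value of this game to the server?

9/5

Row minima: Wide → 0, Body → -1; maximin = 0.
Column maxima: Forehand → 6, Backhand → 3; minimax = 3.
0 ≠ 3, so there is no saddle point; optimal play is mixed.
Let the server play Wide with probability p. Expected payoff against Forehand: 0p + 6(1−p) = −6p + 6; against Backhand: 3p + (-1)(1−p) = 4p − 1.
Setting these equal: −6p + 6 = 4p − 1 ⇒ −10p = -7 ⇒ p = 7/10, and the value is (-6)·(7/10) + 6 = 9/5.
For the receiver: with q = P(Forehand), equating Wide's and Body's payoffs gives −3q + 3 = 7q − 1 ⇒ q = 2/5.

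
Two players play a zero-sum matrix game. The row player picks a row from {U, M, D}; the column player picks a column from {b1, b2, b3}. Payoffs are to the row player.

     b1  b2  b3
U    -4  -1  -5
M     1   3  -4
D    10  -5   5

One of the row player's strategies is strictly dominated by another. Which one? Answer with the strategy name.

M gives a strictly higher payoff than U against every column: 1 > -4, 3 > -1, -4 > -5.
So U is strictly dominated and the row player never plays it.

U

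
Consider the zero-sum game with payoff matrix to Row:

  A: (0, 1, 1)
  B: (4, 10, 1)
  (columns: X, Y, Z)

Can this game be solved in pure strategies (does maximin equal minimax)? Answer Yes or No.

Yes

Row minima: A → 0, B → 1; maximin = 1.
Column maxima: X → 4, Y → 10, Z → 1; minimax = 1.
maximin = minimax = 1, so a saddle point exists.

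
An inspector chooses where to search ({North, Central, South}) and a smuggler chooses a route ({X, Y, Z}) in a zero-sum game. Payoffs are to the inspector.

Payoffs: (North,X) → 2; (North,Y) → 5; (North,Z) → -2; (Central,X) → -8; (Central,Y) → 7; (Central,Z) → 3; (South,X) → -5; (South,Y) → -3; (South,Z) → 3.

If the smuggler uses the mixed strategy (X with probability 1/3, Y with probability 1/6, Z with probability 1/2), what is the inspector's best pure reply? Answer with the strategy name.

North

Expected payoff of North: (1/3)·2 + (1/6)·5 + (1/2)·(-2) = 1/2.
Expected payoff of Central: (1/3)·(-8) + (1/6)·7 + (1/2)·3 = 0.
Expected payoff of South: (1/3)·(-5) + (1/6)·(-3) + (1/2)·3 = -2/3.
The largest is 1/2, so the inspector's best response is North.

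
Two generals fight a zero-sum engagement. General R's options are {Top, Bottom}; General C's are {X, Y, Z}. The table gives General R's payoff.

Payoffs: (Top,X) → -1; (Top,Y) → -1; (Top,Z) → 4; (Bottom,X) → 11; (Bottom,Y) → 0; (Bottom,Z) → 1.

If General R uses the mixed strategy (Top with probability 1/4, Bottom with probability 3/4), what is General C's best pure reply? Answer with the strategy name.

Y

If General C plays X, General R's expected payoff is (1/4)·(-1) + (3/4)·11 = 8.
If General C plays Y, General R's expected payoff is (1/4)·(-1) + (3/4)·0 = -1/4.
If General C plays Z, General R's expected payoff is (1/4)·4 + (3/4)·1 = 7/4.
General C minimizes General R's payoff; the smallest is -1/4, so the best response is Y.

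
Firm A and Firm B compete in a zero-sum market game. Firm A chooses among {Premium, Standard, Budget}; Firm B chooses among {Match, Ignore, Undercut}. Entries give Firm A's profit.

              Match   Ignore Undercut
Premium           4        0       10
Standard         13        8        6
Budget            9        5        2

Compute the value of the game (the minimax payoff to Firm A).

20/3

Row minima: Premium → 0, Standard → 6, Budget → 2; maximin = 6.
Column maxima: Match → 13, Ignore → 8, Undercut → 10; minimax = 8.
6 ≠ 8, so there is no saddle point; optimal play is mixed.
Budget is strictly dominated by Standard, so Firm A never plays it.
Match is strictly dominated by Ignore (it gives Firm A strictly more in every row), so Firm B never plays it.
On the remaining 2×2 (Premium, Standard vs Ignore, Undercut):
Let Firm A play Premium with probability p. Expected payoff against Ignore: 0p + 8(1−p) = −8p + 8; against Undercut: 10p + 6(1−p) = 4p + 6.
Setting these equal: −8p + 8 = 4p + 6 ⇒ −12p = -2 ⇒ p = 1/6, and the value is (-8)·(1/6) + 8 = 20/3.
For Firm B: with q = P(Ignore), equating Premium's and Standard's payoffs gives −10q + 10 = 2q + 6 ⇒ q = 1/3.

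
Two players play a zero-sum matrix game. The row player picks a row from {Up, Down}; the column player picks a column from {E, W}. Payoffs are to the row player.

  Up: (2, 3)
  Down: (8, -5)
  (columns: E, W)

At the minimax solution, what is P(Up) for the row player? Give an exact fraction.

Row minima: Up → 2, Down → -5; maximin = 2.
Column maxima: E → 8, W → 3; minimax = 3.
2 ≠ 3, so there is no saddle point; optimal play is mixed.
Let the row player play Up with probability p. Expected payoff against E: 2p + 8(1−p) = −6p + 8; against W: 3p + (-5)(1−p) = 8p − 5.
Setting these equal: −6p + 8 = 8p − 5 ⇒ −14p = -13 ⇒ p = 13/14, and the value is (-6)·(13/14) + 8 = 17/7.
For the column player: with q = P(E), equating Up's and Down's payoffs gives −q + 3 = 13q − 5 ⇒ q = 4/7.

13/14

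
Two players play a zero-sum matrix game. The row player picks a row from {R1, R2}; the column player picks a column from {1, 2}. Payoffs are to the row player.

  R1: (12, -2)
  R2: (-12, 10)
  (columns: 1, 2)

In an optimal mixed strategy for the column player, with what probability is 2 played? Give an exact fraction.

2/3

Row minima: R1 → -2, R2 → -12; maximin = -2.
Column maxima: 1 → 12, 2 → 10; minimax = 10.
-2 ≠ 10, so there is no saddle point; optimal play is mixed.
Let the row player play R1 with probability p. Expected payoff against 1: 12p + (-12)(1−p) = 24p − 12; against 2: (-2)p + 10(1−p) = −12p + 10.
Setting these equal: 24p − 12 = −12p + 10 ⇒ 36p = 22 ⇒ p = 11/18, and the value is (24)·(11/18) − 12 = 8/3.
For the column player: with q = P(1), equating R1's and R2's payoffs gives 14q − 2 = −22q + 10 ⇒ q = 1/3.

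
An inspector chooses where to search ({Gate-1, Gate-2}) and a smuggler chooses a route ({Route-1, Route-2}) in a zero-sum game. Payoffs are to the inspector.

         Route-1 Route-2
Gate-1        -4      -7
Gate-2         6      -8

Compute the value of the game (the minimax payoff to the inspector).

Row minima: Gate-1 → -7, Gate-2 → -8; maximin = -7.
Column maxima: Route-1 → 6, Route-2 → -7; minimax = -7.
Since maximin = minimax = -7, there is a saddle point and the value is -7.

-7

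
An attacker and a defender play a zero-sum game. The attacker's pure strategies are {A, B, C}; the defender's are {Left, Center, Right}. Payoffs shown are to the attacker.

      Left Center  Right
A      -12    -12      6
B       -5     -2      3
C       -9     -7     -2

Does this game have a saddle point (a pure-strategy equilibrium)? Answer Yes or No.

Row minima: A → -12, B → -5, C → -9; maximin = -5.
Column maxima: Left → -5, Center → -2, Right → 6; minimax = -5.
maximin = minimax = -5, so a saddle point exists.

Yes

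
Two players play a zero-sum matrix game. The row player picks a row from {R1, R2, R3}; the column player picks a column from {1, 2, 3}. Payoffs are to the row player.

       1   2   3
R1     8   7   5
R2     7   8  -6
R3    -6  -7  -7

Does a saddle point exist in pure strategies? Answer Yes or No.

Row minima: R1 → 5, R2 → -6, R3 → -7; maximin = 5.
Column maxima: 1 → 8, 2 → 8, 3 → 5; minimax = 5.
maximin = minimax = 5, so a saddle point exists.

Yes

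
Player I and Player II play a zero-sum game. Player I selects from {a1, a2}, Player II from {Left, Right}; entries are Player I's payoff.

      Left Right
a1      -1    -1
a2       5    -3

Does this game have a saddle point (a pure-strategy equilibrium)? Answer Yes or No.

Yes

Row minima: a1 → -1, a2 → -3; maximin = -1.
Column maxima: Left → 5, Right → -1; minimax = -1.
maximin = minimax = -1, so a saddle point exists.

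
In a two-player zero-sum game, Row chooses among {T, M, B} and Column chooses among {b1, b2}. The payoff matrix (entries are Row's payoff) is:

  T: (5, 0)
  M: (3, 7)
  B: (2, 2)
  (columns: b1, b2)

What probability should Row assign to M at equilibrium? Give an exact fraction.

5/9

Row minima: T → 0, M → 3, B → 2; maximin = 3.
Column maxima: b1 → 5, b2 → 7; minimax = 5.
3 ≠ 5, so there is no saddle point; optimal play is mixed.
B is strictly dominated by M, so Row never plays it.
On the remaining 2×2 (T, M vs b1, b2):
Let Row play T with probability p. Expected payoff against b1: 5p + 3(1−p) = 2p + 3; against b2: 0p + 7(1−p) = −7p + 7.
Setting these equal: 2p + 3 = −7p + 7 ⇒ 9p = 4 ⇒ p = 4/9, and the value is (2)·(4/9) + 3 = 35/9.
For Column: with q = P(b1), equating T's and M's payoffs gives 5q = −4q + 7 ⇒ q = 7/9.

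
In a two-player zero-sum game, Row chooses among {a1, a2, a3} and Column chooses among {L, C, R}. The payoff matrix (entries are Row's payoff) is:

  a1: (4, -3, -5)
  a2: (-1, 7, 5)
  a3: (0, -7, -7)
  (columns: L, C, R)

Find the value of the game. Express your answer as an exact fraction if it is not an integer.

Row minima: a1 → -5, a2 → -1, a3 → -7; maximin = -1.
Column maxima: L → 4, C → 7, R → 5; minimax = 4.
-1 ≠ 4, so there is no saddle point; optimal play is mixed.
a3 is strictly dominated by a1, so Row never plays it.
With a3 eliminated, C is strictly dominated by R (it gives Row strictly more in every remaining row), so Column never plays it.
On the remaining 2×2 (a1, a2 vs L, R):
Let Row play a1 with probability p. Expected payoff against L: 4p + (-1)(1−p) = 5p − 1; against R: (-5)p + 5(1−p) = −10p + 5.
Setting these equal: 5p − 1 = −10p + 5 ⇒ 15p = 6 ⇒ p = 2/5, and the value is (5)·(2/5) − 1 = 1.
For Column: with q = P(L), equating a1's and a2's payoffs gives 9q − 5 = −6q + 5 ⇒ q = 2/3.

1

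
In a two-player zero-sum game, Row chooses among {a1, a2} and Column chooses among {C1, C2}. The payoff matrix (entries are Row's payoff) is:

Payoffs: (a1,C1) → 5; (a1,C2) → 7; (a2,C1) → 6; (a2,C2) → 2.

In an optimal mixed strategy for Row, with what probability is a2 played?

1/3

Row minima: a1 → 5, a2 → 2; maximin = 5.
Column maxima: C1 → 6, C2 → 7; minimax = 6.
5 ≠ 6, so there is no saddle point; optimal play is mixed.
Let Row play a1 with probability p. Expected payoff against C1: 5p + 6(1−p) = −p + 6; against C2: 7p + 2(1−p) = 5p + 2.
Setting these equal: −p + 6 = 5p + 2 ⇒ −6p = -4 ⇒ p = 2/3, and the value is (-1)·(2/3) + 6 = 16/3.
For Column: with q = P(C1), equating a1's and a2's payoffs gives −2q + 7 = 4q + 2 ⇒ q = 5/6.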